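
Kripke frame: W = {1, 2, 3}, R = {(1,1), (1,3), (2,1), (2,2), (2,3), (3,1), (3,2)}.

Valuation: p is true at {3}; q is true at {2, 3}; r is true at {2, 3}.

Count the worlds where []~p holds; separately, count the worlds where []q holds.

For []~p:
1: successors {1, 3}; ~p there: 1:T, 3:F. ✗
2: successors {1, 2, 3}; ~p there: 1:T, 2:T, 3:F. ✗
3: successors {1, 2}; ~p there: 1:T, 2:T. ✓
— 1 world.
For []q:
1: successors {1, 3}; q there: 1:F, 3:T. ✗
2: successors {1, 2, 3}; q there: 1:F, 2:T, 3:T. ✗
3: successors {1, 2}; q there: 1:F, 2:T. ✗
— 0 worlds.

1 and 0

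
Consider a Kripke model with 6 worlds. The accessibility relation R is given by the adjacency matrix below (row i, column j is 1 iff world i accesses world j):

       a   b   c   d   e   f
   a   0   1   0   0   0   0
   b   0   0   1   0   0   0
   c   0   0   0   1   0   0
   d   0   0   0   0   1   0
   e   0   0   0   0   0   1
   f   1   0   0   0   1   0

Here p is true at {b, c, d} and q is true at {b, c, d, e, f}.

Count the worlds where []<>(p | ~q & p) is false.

4

a: successors {b}; <>(p | ~q & p) there: b:T. ✓
b: successors {c}; <>(p | ~q & p) there: c:T. ✓
c: successors {d}; <>(p | ~q & p) there: d:F. ✗
d: successors {e}; <>(p | ~q & p) there: e:F. ✗
e: successors {f}; <>(p | ~q & p) there: f:F. ✗
f: successors {a, e}; <>(p | ~q & p) there: a:T, e:F. ✗
Satisfying worlds: {a, b}.
So []<>(p | ~q & p) fails at the other 4 worlds.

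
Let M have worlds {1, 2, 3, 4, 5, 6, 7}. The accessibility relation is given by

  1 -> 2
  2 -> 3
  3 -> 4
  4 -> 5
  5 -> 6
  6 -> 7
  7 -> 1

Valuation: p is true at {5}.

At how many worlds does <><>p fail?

1: successors {2}; <>p there: 2:F. ✗
2: successors {3}; <>p there: 3:F. ✗
3: successors {4}; <>p there: 4:T. ✓
4: successors {5}; <>p there: 5:F. ✗
5: successors {6}; <>p there: 6:F. ✗
6: successors {7}; <>p there: 7:F. ✗
7: successors {1}; <>p there: 1:F. ✗
Satisfying worlds: {3}.
So <><>p fails at the other 6 worlds.

6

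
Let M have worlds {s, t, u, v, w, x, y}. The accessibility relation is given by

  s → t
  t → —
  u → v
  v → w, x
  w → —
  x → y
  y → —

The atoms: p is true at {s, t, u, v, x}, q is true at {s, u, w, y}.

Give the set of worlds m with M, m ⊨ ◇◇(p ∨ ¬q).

{u}

s: successors {t}; ◇(p ∨ ¬q) there: t:F. ✗
t: no successors, so ◇◇(p ∨ ¬q) fails. ✗
u: successors {v}; ◇(p ∨ ¬q) there: v:T. ✓
v: successors {w, x}; ◇(p ∨ ¬q) there: w:F, x:F. ✗
w: no successors, so ◇◇(p ∨ ¬q) fails. ✗
x: successors {y}; ◇(p ∨ ¬q) there: y:F. ✗
y: no successors, so ◇◇(p ∨ ¬q) fails. ✗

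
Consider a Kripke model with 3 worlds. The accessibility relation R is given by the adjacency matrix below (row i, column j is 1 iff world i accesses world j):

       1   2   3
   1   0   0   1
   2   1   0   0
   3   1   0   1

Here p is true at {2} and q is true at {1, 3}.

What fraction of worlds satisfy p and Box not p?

1: p is F, Box not p is T. ✗
2: p is T, Box not p is T. ✓
3: p is F, Box not p is T. ✗
That's 1 of 3 worlds, so 1/3.

1/3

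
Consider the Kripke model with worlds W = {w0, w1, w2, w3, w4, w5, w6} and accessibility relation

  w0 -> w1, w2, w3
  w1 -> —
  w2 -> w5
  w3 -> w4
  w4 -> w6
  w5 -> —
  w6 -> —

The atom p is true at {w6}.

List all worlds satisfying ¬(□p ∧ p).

w0: □p ∧ p is F. ✓
w1: □p ∧ p is F. ✓
w2: □p ∧ p is F. ✓
w3: □p ∧ p is F. ✓
w4: □p ∧ p is F. ✓
w5: □p ∧ p is F. ✓
w6: □p ∧ p is T. ✗

{w0, w1, w2, w3, w4, w5}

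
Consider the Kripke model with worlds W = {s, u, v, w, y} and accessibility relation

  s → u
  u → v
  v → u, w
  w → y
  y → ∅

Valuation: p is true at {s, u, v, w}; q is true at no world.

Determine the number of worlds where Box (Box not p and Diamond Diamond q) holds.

s: successors {u}; Box not p and Diamond Diamond q there: u:F. ✗
u: successors {v}; Box not p and Diamond Diamond q there: v:F. ✗
v: successors {u, w}; Box not p and Diamond Diamond q there: u:F, w:F. ✗
w: successors {y}; Box not p and Diamond Diamond q there: y:F. ✗
y: no successors, so Box (Box not p and Diamond Diamond q) holds vacuously. ✓
Satisfying worlds: {y}.

1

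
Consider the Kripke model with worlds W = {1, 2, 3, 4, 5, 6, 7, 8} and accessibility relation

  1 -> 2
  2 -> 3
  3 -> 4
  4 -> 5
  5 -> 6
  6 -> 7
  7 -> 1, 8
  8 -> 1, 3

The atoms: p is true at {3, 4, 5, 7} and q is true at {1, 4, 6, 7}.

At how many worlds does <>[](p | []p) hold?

1: successors {2}; [](p | []p) there: 2:T. ✓
2: successors {3}; [](p | []p) there: 3:T. ✓
3: successors {4}; [](p | []p) there: 4:T. ✓
4: successors {5}; [](p | []p) there: 5:T. ✓
5: successors {6}; [](p | []p) there: 6:T. ✓
6: successors {7}; [](p | []p) there: 7:F. ✗
7: successors {1, 8}; [](p | []p) there: 1:T, 8:F. ✓
8: successors {1, 3}; [](p | []p) there: 1:T, 3:T. ✓
Satisfying worlds: {1, 2, 3, 4, 5, 7, 8}.

7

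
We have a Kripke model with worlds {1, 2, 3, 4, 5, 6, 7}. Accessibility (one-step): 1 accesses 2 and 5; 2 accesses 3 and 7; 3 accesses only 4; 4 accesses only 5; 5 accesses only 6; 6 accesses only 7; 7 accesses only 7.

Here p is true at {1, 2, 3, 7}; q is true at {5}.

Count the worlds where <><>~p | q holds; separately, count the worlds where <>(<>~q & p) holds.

For <><>~p | q:
1: <><>~p is T, q is F. ✓
2: <><>~p is T, q is F. ✓
3: <><>~p is T, q is F. ✓
4: <><>~p is T, q is F. ✓
5: <><>~p is F, q is T. ✓
6: <><>~p is F, q is F. ✗
7: <><>~p is F, q is F. ✗
— 5 worlds.
For <>(<>~q & p):
1: successors {2, 5}; <>~q & p there: 2:T, 5:F. ✓
2: successors {3, 7}; <>~q & p there: 3:T, 7:T. ✓
3: successors {4}; <>~q & p there: 4:F. ✗
4: successors {5}; <>~q & p there: 5:F. ✗
5: successors {6}; <>~q & p there: 6:F. ✗
6: successors {7}; <>~q & p there: 7:T. ✓
7: successors {7}; <>~q & p there: 7:T. ✓
— 4 worlds.

5 and 4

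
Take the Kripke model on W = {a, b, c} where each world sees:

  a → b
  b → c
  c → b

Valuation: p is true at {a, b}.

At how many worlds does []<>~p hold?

a: successors {b}; <>~p there: b:T. ✓
b: successors {c}; <>~p there: c:F. ✗
c: successors {b}; <>~p there: b:T. ✓
Satisfying worlds: {a, c}.

2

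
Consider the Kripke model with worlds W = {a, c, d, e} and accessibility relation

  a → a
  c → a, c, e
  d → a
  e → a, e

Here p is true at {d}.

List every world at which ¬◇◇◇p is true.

a: ◇◇◇p is F. ✓
c: ◇◇◇p is F. ✓
d: ◇◇◇p is F. ✓
e: ◇◇◇p is F. ✓

{a, c, d, e}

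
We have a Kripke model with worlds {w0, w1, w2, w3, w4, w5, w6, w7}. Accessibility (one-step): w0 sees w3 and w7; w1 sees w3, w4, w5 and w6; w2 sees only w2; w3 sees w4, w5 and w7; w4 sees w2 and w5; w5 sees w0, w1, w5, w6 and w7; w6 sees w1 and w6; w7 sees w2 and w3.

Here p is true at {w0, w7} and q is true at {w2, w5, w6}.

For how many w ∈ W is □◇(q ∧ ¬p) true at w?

7

w0: successors {w3, w7}; ◇(q ∧ ¬p) there: w3:T, w7:T. ✓
w1: successors {w3, w4, w5, w6}; ◇(q ∧ ¬p) there: w3:T, w4:T, w5:T, w6:T. ✓
w2: successors {w2}; ◇(q ∧ ¬p) there: w2:T. ✓
w3: successors {w4, w5, w7}; ◇(q ∧ ¬p) there: w4:T, w5:T, w7:T. ✓
w4: successors {w2, w5}; ◇(q ∧ ¬p) there: w2:T, w5:T. ✓
w5: successors {w0, w1, w5, w6, w7}; ◇(q ∧ ¬p) there: w0:F, w1:T, w5:T, w6:T, w7:T. ✗
w6: successors {w1, w6}; ◇(q ∧ ¬p) there: w1:T, w6:T. ✓
w7: successors {w2, w3}; ◇(q ∧ ¬p) there: w2:T, w3:T. ✓
Satisfying worlds: {w0, w1, w2, w3, w4, w6, w7}.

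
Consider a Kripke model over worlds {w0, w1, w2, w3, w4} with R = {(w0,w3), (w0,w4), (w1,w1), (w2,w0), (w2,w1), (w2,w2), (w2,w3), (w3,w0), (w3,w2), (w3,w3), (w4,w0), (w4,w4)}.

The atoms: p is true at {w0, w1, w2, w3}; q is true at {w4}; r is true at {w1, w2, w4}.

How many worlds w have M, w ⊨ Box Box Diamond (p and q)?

w0: successors {w3, w4}; Box Diamond (p and q) there: w3:F, w4:F. ✗
w1: successors {w1}; Box Diamond (p and q) there: w1:F. ✗
w2: successors {w0, w1, w2, w3}; Box Diamond (p and q) there: w0:F, w1:F, w2:F, w3:F. ✗
w3: successors {w0, w2, w3}; Box Diamond (p and q) there: w0:F, w2:F, w3:F. ✗
w4: successors {w0, w4}; Box Diamond (p and q) there: w0:F, w4:F. ✗
Satisfying worlds: ∅.

0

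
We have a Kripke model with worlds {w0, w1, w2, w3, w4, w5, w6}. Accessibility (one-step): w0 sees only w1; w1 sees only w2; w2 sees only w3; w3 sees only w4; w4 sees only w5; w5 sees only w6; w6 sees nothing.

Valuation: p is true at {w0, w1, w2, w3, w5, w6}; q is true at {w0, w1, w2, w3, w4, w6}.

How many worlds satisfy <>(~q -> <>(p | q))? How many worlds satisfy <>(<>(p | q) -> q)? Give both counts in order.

6 and 5

For <>(~q -> <>(p | q)):
w0: successors {w1}; ~q -> <>(p | q) there: w1:T. ✓
w1: successors {w2}; ~q -> <>(p | q) there: w2:T. ✓
w2: successors {w3}; ~q -> <>(p | q) there: w3:T. ✓
w3: successors {w4}; ~q -> <>(p | q) there: w4:T. ✓
w4: successors {w5}; ~q -> <>(p | q) there: w5:T. ✓
w5: successors {w6}; ~q -> <>(p | q) there: w6:T. ✓
w6: no successors, so <>(~q -> <>(p | q)) fails. ✗
— 6 worlds.
For <>(<>(p | q) -> q):
w0: successors {w1}; <>(p | q) -> q there: w1:T. ✓
w1: successors {w2}; <>(p | q) -> q there: w2:T. ✓
w2: successors {w3}; <>(p | q) -> q there: w3:T. ✓
w3: successors {w4}; <>(p | q) -> q there: w4:T. ✓
w4: successors {w5}; <>(p | q) -> q there: w5:F. ✗
w5: successors {w6}; <>(p | q) -> q there: w6:T. ✓
w6: no successors, so <>(<>(p | q) -> q) fails. ✗
— 5 worlds.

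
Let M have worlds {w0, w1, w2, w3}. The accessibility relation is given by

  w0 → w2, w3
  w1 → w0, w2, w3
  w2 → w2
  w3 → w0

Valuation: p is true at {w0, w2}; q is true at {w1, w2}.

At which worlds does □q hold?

{w2}

w0: successors {w2, w3}; q there: w2:T, w3:F. ✗
w1: successors {w0, w2, w3}; q there: w0:F, w2:T, w3:F. ✗
w2: successors {w2}; q there: w2:T. ✓
w3: successors {w0}; q there: w0:F. ✗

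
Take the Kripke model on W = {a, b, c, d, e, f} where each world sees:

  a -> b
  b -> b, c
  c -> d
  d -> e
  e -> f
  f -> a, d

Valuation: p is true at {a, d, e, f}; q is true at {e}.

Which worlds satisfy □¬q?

a: successors {b}; ¬q there: b:T. ✓
b: successors {b, c}; ¬q there: b:T, c:T. ✓
c: successors {d}; ¬q there: d:T. ✓
d: successors {e}; ¬q there: e:F. ✗
e: successors {f}; ¬q there: f:T. ✓
f: successors {a, d}; ¬q there: a:T, d:T. ✓

{a, b, c, e, f}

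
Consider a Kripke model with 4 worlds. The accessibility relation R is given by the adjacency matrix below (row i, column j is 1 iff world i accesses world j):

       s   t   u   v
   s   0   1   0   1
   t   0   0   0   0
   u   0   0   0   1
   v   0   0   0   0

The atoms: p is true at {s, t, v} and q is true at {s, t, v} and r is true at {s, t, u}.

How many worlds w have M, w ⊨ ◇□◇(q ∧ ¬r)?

s: successors {t, v}; □◇(q ∧ ¬r) there: t:T, v:T. ✓
t: no successors, so ◇□◇(q ∧ ¬r) fails. ✗
u: successors {v}; □◇(q ∧ ¬r) there: v:T. ✓
v: no successors, so ◇□◇(q ∧ ¬r) fails. ✗
Satisfying worlds: {s, u}.

2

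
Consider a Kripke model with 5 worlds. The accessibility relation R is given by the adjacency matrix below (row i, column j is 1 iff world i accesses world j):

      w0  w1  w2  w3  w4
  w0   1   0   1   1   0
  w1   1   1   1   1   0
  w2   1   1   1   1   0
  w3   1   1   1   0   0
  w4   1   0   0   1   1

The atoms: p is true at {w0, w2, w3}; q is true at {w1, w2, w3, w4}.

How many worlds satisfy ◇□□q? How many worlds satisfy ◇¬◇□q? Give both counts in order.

0 and 5

For ◇□□q:
w0: successors {w0, w2, w3}; □□q there: w0:F, w2:F, w3:F. ✗
w1: successors {w0, w1, w2, w3}; □□q there: w0:F, w1:F, w2:F, w3:F. ✗
w2: successors {w0, w1, w2, w3}; □□q there: w0:F, w1:F, w2:F, w3:F. ✗
w3: successors {w0, w1, w2}; □□q there: w0:F, w1:F, w2:F. ✗
w4: successors {w0, w3, w4}; □□q there: w0:F, w3:F, w4:F. ✗
— 0 worlds.
For ◇¬◇□q:
w0: successors {w0, w2, w3}; ¬◇□q there: w0:T, w2:T, w3:T. ✓
w1: successors {w0, w1, w2, w3}; ¬◇□q there: w0:T, w1:T, w2:T, w3:T. ✓
w2: successors {w0, w1, w2, w3}; ¬◇□q there: w0:T, w1:T, w2:T, w3:T. ✓
w3: successors {w0, w1, w2}; ¬◇□q there: w0:T, w1:T, w2:T. ✓
w4: successors {w0, w3, w4}; ¬◇□q there: w0:T, w3:T, w4:T. ✓
— 5 worlds.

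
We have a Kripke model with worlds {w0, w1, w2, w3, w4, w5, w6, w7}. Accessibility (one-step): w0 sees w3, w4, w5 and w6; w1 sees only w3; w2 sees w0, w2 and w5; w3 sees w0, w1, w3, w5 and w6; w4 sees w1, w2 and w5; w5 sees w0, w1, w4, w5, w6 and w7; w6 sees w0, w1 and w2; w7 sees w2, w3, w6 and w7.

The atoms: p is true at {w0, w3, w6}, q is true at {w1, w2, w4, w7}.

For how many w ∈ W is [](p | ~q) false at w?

7

w0: successors {w3, w4, w5, w6}; p | ~q there: w3:T, w4:F, w5:T, w6:T. ✗
w1: successors {w3}; p | ~q there: w3:T. ✓
w2: successors {w0, w2, w5}; p | ~q there: w0:T, w2:F, w5:T. ✗
w3: successors {w0, w1, w3, w5, w6}; p | ~q there: w0:T, w1:F, w3:T, w5:T, w6:T. ✗
w4: successors {w1, w2, w5}; p | ~q there: w1:F, w2:F, w5:T. ✗
w5: successors {w0, w1, w4, w5, w6, w7}; p | ~q there: w0:T, w1:F, w4:F, w5:T, w6:T, w7:F. ✗
w6: successors {w0, w1, w2}; p | ~q there: w0:T, w1:F, w2:F. ✗
w7: successors {w2, w3, w6, w7}; p | ~q there: w2:F, w3:T, w6:T, w7:F. ✗
Satisfying worlds: {w1}.
So [](p | ~q) fails at the other 7 worlds.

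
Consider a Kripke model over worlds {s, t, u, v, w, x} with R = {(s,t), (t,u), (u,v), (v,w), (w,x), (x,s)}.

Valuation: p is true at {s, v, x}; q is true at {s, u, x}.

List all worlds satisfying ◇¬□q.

{t, u, x}

s: successors {t}; ¬□q there: t:F. ✗
t: successors {u}; ¬□q there: u:T. ✓
u: successors {v}; ¬□q there: v:T. ✓
v: successors {w}; ¬□q there: w:F. ✗
w: successors {x}; ¬□q there: x:F. ✗
x: successors {s}; ¬□q there: s:T. ✓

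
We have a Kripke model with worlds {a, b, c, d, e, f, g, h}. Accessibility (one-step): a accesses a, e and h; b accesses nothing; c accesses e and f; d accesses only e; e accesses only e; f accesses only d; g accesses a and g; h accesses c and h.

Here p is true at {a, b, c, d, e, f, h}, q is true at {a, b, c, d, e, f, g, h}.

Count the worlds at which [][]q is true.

a: successors {a, e, h}; []q there: a:T, e:T, h:T. ✓
b: no successors, so [][]q holds vacuously. ✓
c: successors {e, f}; []q there: e:T, f:T. ✓
d: successors {e}; []q there: e:T. ✓
e: successors {e}; []q there: e:T. ✓
f: successors {d}; []q there: d:T. ✓
g: successors {a, g}; []q there: a:T, g:T. ✓
h: successors {c, h}; []q there: c:T, h:T. ✓
Satisfying worlds: {a, b, c, d, e, f, g, h}.

8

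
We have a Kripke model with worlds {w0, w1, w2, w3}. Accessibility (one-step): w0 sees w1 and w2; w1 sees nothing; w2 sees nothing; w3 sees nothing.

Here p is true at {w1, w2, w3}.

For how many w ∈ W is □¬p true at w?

3

w0: successors {w1, w2}; ¬p there: w1:F, w2:F. ✗
w1: no successors, so □¬p holds vacuously. ✓
w2: no successors, so □¬p holds vacuously. ✓
w3: no successors, so □¬p holds vacuously. ✓
Satisfying worlds: {w1, w2, w3}.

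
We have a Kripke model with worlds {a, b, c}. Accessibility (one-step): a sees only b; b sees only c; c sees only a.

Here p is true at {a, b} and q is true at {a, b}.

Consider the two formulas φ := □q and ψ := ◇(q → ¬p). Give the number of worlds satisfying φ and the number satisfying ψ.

2 and 1

For □q:
a: successors {b}; q there: b:T. ✓
b: successors {c}; q there: c:F. ✗
c: successors {a}; q there: a:T. ✓
— 2 worlds.
For ◇(q → ¬p):
a: successors {b}; q → ¬p there: b:F. ✗
b: successors {c}; q → ¬p there: c:T. ✓
c: successors {a}; q → ¬p there: a:F. ✗
— 1 world.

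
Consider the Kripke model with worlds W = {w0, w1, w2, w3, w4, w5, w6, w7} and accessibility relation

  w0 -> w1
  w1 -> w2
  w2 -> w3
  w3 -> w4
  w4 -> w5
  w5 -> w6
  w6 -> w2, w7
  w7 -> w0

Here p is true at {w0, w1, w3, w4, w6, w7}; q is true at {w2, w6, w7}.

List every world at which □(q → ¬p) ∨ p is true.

{w0, w1, w2, w3, w4, w6, w7}

w0: □(q → ¬p) is T, p is T. ✓
w1: □(q → ¬p) is T, p is T. ✓
w2: □(q → ¬p) is T, p is F. ✓
w3: □(q → ¬p) is T, p is T. ✓
w4: □(q → ¬p) is T, p is T. ✓
w5: □(q → ¬p) is F, p is F. ✗
w6: □(q → ¬p) is F, p is T. ✓
w7: □(q → ¬p) is T, p is T. ✓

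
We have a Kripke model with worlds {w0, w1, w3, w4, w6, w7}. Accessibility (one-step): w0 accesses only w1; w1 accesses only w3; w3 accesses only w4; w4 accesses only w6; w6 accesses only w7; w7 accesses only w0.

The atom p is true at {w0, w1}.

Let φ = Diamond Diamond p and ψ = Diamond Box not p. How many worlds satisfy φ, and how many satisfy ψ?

2 and 4

For Diamond Diamond p:
w0: successors {w1}; Diamond p there: w1:F. ✗
w1: successors {w3}; Diamond p there: w3:F. ✗
w3: successors {w4}; Diamond p there: w4:F. ✗
w4: successors {w6}; Diamond p there: w6:F. ✗
w6: successors {w7}; Diamond p there: w7:T. ✓
w7: successors {w0}; Diamond p there: w0:T. ✓
— 2 worlds.
For Diamond Box not p:
w0: successors {w1}; Box not p there: w1:T. ✓
w1: successors {w3}; Box not p there: w3:T. ✓
w3: successors {w4}; Box not p there: w4:T. ✓
w4: successors {w6}; Box not p there: w6:T. ✓
w6: successors {w7}; Box not p there: w7:F. ✗
w7: successors {w0}; Box not p there: w0:F. ✗
— 4 worlds.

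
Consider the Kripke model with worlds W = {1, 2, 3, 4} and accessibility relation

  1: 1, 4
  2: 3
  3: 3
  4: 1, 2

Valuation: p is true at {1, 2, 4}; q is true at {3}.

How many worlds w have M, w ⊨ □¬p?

1: successors {1, 4}; ¬p there: 1:F, 4:F. ✗
2: successors {3}; ¬p there: 3:T. ✓
3: successors {3}; ¬p there: 3:T. ✓
4: successors {1, 2}; ¬p there: 1:F, 2:F. ✗
Satisfying worlds: {2, 3}.

2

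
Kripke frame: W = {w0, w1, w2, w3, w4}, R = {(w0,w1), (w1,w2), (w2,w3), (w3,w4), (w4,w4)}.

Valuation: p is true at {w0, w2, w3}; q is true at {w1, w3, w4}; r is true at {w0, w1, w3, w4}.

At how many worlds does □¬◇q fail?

4

w0: successors {w1}; ¬◇q there: w1:T. ✓
w1: successors {w2}; ¬◇q there: w2:F. ✗
w2: successors {w3}; ¬◇q there: w3:F. ✗
w3: successors {w4}; ¬◇q there: w4:F. ✗
w4: successors {w4}; ¬◇q there: w4:F. ✗
Satisfying worlds: {w0}.
So □¬◇q fails at the other 4 worlds.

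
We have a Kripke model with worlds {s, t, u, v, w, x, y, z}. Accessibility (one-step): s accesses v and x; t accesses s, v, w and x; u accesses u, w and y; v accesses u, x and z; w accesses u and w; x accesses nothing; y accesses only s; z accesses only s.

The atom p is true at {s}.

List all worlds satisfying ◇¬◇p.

s: successors {v, x}; ¬◇p there: v:T, x:T. ✓
t: successors {s, v, w, x}; ¬◇p there: s:T, v:T, w:T, x:T. ✓
u: successors {u, w, y}; ¬◇p there: u:T, w:T, y:F. ✓
v: successors {u, x, z}; ¬◇p there: u:T, x:T, z:F. ✓
w: successors {u, w}; ¬◇p there: u:T, w:T. ✓
x: no successors, so ◇¬◇p fails. ✗
y: successors {s}; ¬◇p there: s:T. ✓
z: successors {s}; ¬◇p there: s:T. ✓

{s, t, u, v, w, y, z}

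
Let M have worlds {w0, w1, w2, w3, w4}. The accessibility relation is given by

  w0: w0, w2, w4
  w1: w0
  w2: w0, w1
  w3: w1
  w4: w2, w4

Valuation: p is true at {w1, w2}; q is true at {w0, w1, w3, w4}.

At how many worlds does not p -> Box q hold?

3

w0: not p is T, Box q is F. ✗
w1: not p is F, Box q is T. ✓
w2: not p is F, Box q is T. ✓
w3: not p is T, Box q is T. ✓
w4: not p is T, Box q is F. ✗
Satisfying worlds: {w1, w2, w3}.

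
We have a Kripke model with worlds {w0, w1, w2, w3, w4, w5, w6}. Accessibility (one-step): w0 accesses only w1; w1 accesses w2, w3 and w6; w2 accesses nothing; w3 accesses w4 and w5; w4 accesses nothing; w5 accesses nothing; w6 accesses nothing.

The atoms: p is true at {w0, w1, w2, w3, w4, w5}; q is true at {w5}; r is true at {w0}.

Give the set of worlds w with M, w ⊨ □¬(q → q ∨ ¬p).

{w2, w4, w5, w6}

w0: successors {w1}; ¬(q → q ∨ ¬p) there: w1:F. ✗
w1: successors {w2, w3, w6}; ¬(q → q ∨ ¬p) there: w2:F, w3:F, w6:F. ✗
w2: no successors, so □¬(q → q ∨ ¬p) holds vacuously. ✓
w3: successors {w4, w5}; ¬(q → q ∨ ¬p) there: w4:F, w5:F. ✗
w4: no successors, so □¬(q → q ∨ ¬p) holds vacuously. ✓
w5: no successors, so □¬(q → q ∨ ¬p) holds vacuously. ✓
w6: no successors, so □¬(q → q ∨ ¬p) holds vacuously. ✓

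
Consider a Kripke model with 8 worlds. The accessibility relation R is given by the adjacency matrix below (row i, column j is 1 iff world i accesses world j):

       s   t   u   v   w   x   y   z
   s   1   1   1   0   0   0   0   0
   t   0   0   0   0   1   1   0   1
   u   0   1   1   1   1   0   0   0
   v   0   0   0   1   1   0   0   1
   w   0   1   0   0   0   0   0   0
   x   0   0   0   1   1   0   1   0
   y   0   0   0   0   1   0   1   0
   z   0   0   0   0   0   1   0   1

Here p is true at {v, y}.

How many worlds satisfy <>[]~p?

s: successors {s, t, u}; []~p there: s:T, t:T, u:F. ✓
t: successors {w, x, z}; []~p there: w:T, x:F, z:T. ✓
u: successors {t, u, v, w}; []~p there: t:T, u:F, v:F, w:T. ✓
v: successors {v, w, z}; []~p there: v:F, w:T, z:T. ✓
w: successors {t}; []~p there: t:T. ✓
x: successors {v, w, y}; []~p there: v:F, w:T, y:F. ✓
y: successors {w, y}; []~p there: w:T, y:F. ✓
z: successors {x, z}; []~p there: x:F, z:T. ✓
Satisfying worlds: {s, t, u, v, w, x, y, z}.

8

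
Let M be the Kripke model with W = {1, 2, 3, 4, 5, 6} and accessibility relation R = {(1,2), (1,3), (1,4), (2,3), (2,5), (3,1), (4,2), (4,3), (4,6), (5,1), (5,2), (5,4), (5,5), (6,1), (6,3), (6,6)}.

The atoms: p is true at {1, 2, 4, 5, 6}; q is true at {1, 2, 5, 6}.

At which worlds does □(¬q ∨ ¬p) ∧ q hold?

∅

1: □(¬q ∨ ¬p) is F, q is T. ✗
2: □(¬q ∨ ¬p) is F, q is T. ✗
3: □(¬q ∨ ¬p) is F, q is F. ✗
4: □(¬q ∨ ¬p) is F, q is F. ✗
5: □(¬q ∨ ¬p) is F, q is T. ✗
6: □(¬q ∨ ¬p) is F, q is T. ✗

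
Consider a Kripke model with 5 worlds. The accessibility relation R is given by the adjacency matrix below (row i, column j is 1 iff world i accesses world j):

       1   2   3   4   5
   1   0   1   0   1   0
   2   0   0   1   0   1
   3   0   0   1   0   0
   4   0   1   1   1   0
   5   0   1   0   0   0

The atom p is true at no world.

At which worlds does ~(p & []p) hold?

1: p & []p is F. ✓
2: p & []p is F. ✓
3: p & []p is F. ✓
4: p & []p is F. ✓
5: p & []p is F. ✓

{1, 2, 3, 4, 5}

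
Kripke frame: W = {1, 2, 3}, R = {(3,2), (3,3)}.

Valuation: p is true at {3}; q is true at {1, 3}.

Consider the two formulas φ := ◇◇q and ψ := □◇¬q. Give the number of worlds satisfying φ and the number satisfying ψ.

For ◇◇q:
1: no successors, so ◇◇q fails. ✗
2: no successors, so ◇◇q fails. ✗
3: successors {2, 3}; ◇q there: 2:F, 3:T. ✓
— 1 world.
For □◇¬q:
1: no successors, so □◇¬q holds vacuously. ✓
2: no successors, so □◇¬q holds vacuously. ✓
3: successors {2, 3}; ◇¬q there: 2:F, 3:T. ✗
— 2 worlds.

1 and 2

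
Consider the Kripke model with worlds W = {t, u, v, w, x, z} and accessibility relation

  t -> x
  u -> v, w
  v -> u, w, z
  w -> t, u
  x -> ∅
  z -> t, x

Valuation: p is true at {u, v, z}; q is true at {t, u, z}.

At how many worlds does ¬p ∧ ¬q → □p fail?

1

t: ¬p ∧ ¬q is F, □p is F. ✓
u: ¬p ∧ ¬q is F, □p is F. ✓
v: ¬p ∧ ¬q is F, □p is F. ✓
w: ¬p ∧ ¬q is T, □p is F. ✗
x: ¬p ∧ ¬q is T, □p is T. ✓
z: ¬p ∧ ¬q is F, □p is F. ✓
Satisfying worlds: {t, u, v, x, z}.
So ¬p ∧ ¬q → □p fails at the other 1 world.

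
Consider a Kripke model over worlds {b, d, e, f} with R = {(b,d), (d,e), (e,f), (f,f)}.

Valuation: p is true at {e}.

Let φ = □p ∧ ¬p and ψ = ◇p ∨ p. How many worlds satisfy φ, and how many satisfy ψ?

For □p ∧ ¬p:
b: □p is F, ¬p is T. ✗
d: □p is T, ¬p is T. ✓
e: □p is F, ¬p is F. ✗
f: □p is F, ¬p is T. ✗
— 1 world.
For ◇p ∨ p:
b: ◇p is F, p is F. ✗
d: ◇p is T, p is F. ✓
e: ◇p is F, p is T. ✓
f: ◇p is F, p is F. ✗
— 2 worlds.

1 and 2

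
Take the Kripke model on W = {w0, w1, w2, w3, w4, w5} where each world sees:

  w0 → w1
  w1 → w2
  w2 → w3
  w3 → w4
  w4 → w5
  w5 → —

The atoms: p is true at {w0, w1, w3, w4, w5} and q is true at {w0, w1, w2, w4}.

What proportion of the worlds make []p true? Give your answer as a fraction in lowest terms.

w0: successors {w1}; p there: w1:T. ✓
w1: successors {w2}; p there: w2:F. ✗
w2: successors {w3}; p there: w3:T. ✓
w3: successors {w4}; p there: w4:T. ✓
w4: successors {w5}; p there: w5:T. ✓
w5: no successors, so []p holds vacuously. ✓
That's 5 of 6 worlds, so 5/6.

5/6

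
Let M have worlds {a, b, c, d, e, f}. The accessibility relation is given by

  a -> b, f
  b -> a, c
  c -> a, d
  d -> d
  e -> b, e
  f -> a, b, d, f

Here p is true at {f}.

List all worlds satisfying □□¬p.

{d, e}

a: successors {b, f}; □¬p there: b:T, f:F. ✗
b: successors {a, c}; □¬p there: a:F, c:T. ✗
c: successors {a, d}; □¬p there: a:F, d:T. ✗
d: successors {d}; □¬p there: d:T. ✓
e: successors {b, e}; □¬p there: b:T, e:T. ✓
f: successors {a, b, d, f}; □¬p there: a:F, b:T, d:T, f:F. ✗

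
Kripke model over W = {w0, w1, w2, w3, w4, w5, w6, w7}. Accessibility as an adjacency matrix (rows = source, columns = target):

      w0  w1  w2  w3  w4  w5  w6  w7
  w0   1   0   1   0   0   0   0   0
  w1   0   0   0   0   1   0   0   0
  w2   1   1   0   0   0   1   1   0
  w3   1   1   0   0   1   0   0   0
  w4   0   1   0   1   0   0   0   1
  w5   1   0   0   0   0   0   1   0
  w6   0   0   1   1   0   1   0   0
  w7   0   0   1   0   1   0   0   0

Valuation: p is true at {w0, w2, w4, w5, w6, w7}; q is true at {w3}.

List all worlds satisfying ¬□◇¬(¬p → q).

w0: □◇¬(¬p → q) is F. ✓
w1: □◇¬(¬p → q) is T. ✗
w2: □◇¬(¬p → q) is F. ✓
w3: □◇¬(¬p → q) is F. ✓
w4: □◇¬(¬p → q) is F. ✓
w5: □◇¬(¬p → q) is F. ✓
w6: □◇¬(¬p → q) is F. ✓
w7: □◇¬(¬p → q) is T. ✗

{w0, w2, w3, w4, w5, w6}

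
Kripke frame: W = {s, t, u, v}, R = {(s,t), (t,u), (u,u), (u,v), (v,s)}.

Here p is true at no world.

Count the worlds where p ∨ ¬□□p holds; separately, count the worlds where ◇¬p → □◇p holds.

For p ∨ ¬□□p:
s: p is F, ¬□□p is T. ✓
t: p is F, ¬□□p is T. ✓
u: p is F, ¬□□p is T. ✓
v: p is F, ¬□□p is T. ✓
— 4 worlds.
For ◇¬p → □◇p:
s: ◇¬p is T, □◇p is F. ✗
t: ◇¬p is T, □◇p is F. ✗
u: ◇¬p is T, □◇p is F. ✗
v: ◇¬p is T, □◇p is F. ✗
— 0 worlds.

4 and 0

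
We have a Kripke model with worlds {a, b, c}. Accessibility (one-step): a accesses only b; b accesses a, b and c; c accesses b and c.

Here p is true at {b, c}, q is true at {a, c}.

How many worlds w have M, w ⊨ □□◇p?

a: successors {b}; □◇p there: b:T. ✓
b: successors {a, b, c}; □◇p there: a:T, b:T, c:T. ✓
c: successors {b, c}; □◇p there: b:T, c:T. ✓
Satisfying worlds: {a, b, c}.

3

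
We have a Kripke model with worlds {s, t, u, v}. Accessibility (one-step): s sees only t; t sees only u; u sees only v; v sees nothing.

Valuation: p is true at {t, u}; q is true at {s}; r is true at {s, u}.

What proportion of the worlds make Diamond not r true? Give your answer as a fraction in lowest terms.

1/2

s: successors {t}; not r there: t:T. ✓
t: successors {u}; not r there: u:F. ✗
u: successors {v}; not r there: v:T. ✓
v: no successors, so Diamond not r fails. ✗
That's 2 of 4 worlds, so 2/4 = 1/2.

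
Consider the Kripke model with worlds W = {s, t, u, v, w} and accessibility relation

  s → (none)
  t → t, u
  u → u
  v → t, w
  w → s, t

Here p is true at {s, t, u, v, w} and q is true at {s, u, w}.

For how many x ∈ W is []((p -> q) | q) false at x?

s: no successors, so []((p -> q) | q) holds vacuously. ✓
t: successors {t, u}; (p -> q) | q there: t:F, u:T. ✗
u: successors {u}; (p -> q) | q there: u:T. ✓
v: successors {t, w}; (p -> q) | q there: t:F, w:T. ✗
w: successors {s, t}; (p -> q) | q there: s:T, t:F. ✗
Satisfying worlds: {s, u}.
So []((p -> q) | q) fails at the other 3 worlds.

3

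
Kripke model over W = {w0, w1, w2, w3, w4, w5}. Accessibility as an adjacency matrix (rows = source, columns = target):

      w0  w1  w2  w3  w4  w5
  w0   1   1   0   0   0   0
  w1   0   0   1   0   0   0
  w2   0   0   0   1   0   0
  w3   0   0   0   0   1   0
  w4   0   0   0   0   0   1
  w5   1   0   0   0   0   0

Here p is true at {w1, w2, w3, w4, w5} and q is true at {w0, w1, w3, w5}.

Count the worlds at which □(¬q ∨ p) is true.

4

w0: successors {w0, w1}; ¬q ∨ p there: w0:F, w1:T. ✗
w1: successors {w2}; ¬q ∨ p there: w2:T. ✓
w2: successors {w3}; ¬q ∨ p there: w3:T. ✓
w3: successors {w4}; ¬q ∨ p there: w4:T. ✓
w4: successors {w5}; ¬q ∨ p there: w5:T. ✓
w5: successors {w0}; ¬q ∨ p there: w0:F. ✗
Satisfying worlds: {w1, w2, w3, w4}.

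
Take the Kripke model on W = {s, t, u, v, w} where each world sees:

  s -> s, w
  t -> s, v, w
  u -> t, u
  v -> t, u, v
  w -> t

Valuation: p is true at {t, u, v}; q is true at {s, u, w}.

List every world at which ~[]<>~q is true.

{s, t}

s: []<>~q is F. ✓
t: []<>~q is F. ✓
u: []<>~q is T. ✗
v: []<>~q is T. ✗
w: []<>~q is T. ✗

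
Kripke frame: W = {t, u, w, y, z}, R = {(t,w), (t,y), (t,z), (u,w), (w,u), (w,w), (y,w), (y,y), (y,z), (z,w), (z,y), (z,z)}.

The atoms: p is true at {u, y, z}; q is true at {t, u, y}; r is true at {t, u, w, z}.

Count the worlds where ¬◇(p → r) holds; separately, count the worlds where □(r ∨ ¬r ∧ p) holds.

0 and 5

For ¬◇(p → r):
t: ◇(p → r) is T. ✗
u: ◇(p → r) is T. ✗
w: ◇(p → r) is T. ✗
y: ◇(p → r) is T. ✗
z: ◇(p → r) is T. ✗
— 0 worlds.
For □(r ∨ ¬r ∧ p):
t: successors {w, y, z}; r ∨ ¬r ∧ p there: w:T, y:T, z:T. ✓
u: successors {w}; r ∨ ¬r ∧ p there: w:T. ✓
w: successors {u, w}; r ∨ ¬r ∧ p there: u:T, w:T. ✓
y: successors {w, y, z}; r ∨ ¬r ∧ p there: w:T, y:T, z:T. ✓
z: successors {w, y, z}; r ∨ ¬r ∧ p there: w:T, y:T, z:T. ✓
— 5 worlds.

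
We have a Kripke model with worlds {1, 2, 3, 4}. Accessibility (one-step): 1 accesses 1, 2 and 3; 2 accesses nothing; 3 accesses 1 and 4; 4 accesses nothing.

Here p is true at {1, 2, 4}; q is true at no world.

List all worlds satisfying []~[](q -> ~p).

1: successors {1, 2, 3}; ~[](q -> ~p) there: 1:F, 2:F, 3:F. ✗
2: no successors, so []~[](q -> ~p) holds vacuously. ✓
3: successors {1, 4}; ~[](q -> ~p) there: 1:F, 4:F. ✗
4: no successors, so []~[](q -> ~p) holds vacuously. ✓

{2, 4}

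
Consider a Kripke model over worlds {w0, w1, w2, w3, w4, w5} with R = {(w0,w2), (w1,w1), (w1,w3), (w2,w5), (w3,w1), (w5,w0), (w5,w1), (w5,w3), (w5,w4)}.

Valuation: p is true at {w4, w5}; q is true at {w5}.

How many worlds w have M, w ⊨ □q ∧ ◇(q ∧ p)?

1

w0: □q is F, ◇(q ∧ p) is F. ✗
w1: □q is F, ◇(q ∧ p) is F. ✗
w2: □q is T, ◇(q ∧ p) is T. ✓
w3: □q is F, ◇(q ∧ p) is F. ✗
w4: □q is T, ◇(q ∧ p) is F. ✗
w5: □q is F, ◇(q ∧ p) is F. ✗
Satisfying worlds: {w2}.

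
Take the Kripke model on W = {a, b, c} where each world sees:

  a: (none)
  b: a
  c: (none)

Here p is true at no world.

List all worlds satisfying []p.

{a, c}

a: no successors, so []p holds vacuously. ✓
b: successors {a}; p there: a:F. ✗
c: no successors, so []p holds vacuously. ✓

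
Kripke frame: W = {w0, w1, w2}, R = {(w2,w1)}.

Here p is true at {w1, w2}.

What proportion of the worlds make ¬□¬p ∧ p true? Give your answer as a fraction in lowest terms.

1/3

w0: ¬□¬p is F, p is F. ✗
w1: ¬□¬p is F, p is T. ✗
w2: ¬□¬p is T, p is T. ✓
That's 1 of 3 worlds, so 1/3.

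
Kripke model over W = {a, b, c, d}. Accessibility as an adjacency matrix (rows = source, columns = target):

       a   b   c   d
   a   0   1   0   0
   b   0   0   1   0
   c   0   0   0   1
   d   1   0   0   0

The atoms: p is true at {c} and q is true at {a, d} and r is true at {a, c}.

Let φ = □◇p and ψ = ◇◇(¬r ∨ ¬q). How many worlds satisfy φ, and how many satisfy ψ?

For □◇p:
a: successors {b}; ◇p there: b:T. ✓
b: successors {c}; ◇p there: c:F. ✗
c: successors {d}; ◇p there: d:F. ✗
d: successors {a}; ◇p there: a:F. ✗
— 1 world.
For ◇◇(¬r ∨ ¬q):
a: successors {b}; ◇(¬r ∨ ¬q) there: b:T. ✓
b: successors {c}; ◇(¬r ∨ ¬q) there: c:T. ✓
c: successors {d}; ◇(¬r ∨ ¬q) there: d:F. ✗
d: successors {a}; ◇(¬r ∨ ¬q) there: a:T. ✓
— 3 worlds.

1 and 3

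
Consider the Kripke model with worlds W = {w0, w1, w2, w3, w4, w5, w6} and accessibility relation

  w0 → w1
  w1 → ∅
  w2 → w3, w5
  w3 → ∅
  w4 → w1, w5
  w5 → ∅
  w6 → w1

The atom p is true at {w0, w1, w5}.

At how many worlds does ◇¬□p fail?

7

w0: successors {w1}; ¬□p there: w1:F. ✗
w1: no successors, so ◇¬□p fails. ✗
w2: successors {w3, w5}; ¬□p there: w3:F, w5:F. ✗
w3: no successors, so ◇¬□p fails. ✗
w4: successors {w1, w5}; ¬□p there: w1:F, w5:F. ✗
w5: no successors, so ◇¬□p fails. ✗
w6: successors {w1}; ¬□p there: w1:F. ✗
Satisfying worlds: ∅.
So ◇¬□p fails at the other 7 worlds.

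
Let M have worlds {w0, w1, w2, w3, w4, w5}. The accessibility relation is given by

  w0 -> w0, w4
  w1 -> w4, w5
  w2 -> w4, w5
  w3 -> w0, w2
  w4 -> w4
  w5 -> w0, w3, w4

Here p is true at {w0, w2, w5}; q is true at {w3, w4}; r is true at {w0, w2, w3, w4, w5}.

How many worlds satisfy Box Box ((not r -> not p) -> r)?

w0: successors {w0, w4}; Box ((not r -> not p) -> r) there: w0:T, w4:T. ✓
w1: successors {w4, w5}; Box ((not r -> not p) -> r) there: w4:T, w5:T. ✓
w2: successors {w4, w5}; Box ((not r -> not p) -> r) there: w4:T, w5:T. ✓
w3: successors {w0, w2}; Box ((not r -> not p) -> r) there: w0:T, w2:T. ✓
w4: successors {w4}; Box ((not r -> not p) -> r) there: w4:T. ✓
w5: successors {w0, w3, w4}; Box ((not r -> not p) -> r) there: w0:T, w3:T, w4:T. ✓
Satisfying worlds: {w0, w1, w2, w3, w4, w5}.

6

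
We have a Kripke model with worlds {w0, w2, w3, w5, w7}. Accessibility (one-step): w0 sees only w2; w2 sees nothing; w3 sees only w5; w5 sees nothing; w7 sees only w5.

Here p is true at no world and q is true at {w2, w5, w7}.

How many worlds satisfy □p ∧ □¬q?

2

w0: □p is F, □¬q is F. ✗
w2: □p is T, □¬q is T. ✓
w3: □p is F, □¬q is F. ✗
w5: □p is T, □¬q is T. ✓
w7: □p is F, □¬q is F. ✗
Satisfying worlds: {w2, w5}.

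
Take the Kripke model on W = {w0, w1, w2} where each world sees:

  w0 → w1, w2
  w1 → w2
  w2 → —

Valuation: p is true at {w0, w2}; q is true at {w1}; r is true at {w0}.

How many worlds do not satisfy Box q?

2

w0: successors {w1, w2}; q there: w1:T, w2:F. ✗
w1: successors {w2}; q there: w2:F. ✗
w2: no successors, so Box q holds vacuously. ✓
Satisfying worlds: {w2}.
So Box q fails at the other 2 worlds.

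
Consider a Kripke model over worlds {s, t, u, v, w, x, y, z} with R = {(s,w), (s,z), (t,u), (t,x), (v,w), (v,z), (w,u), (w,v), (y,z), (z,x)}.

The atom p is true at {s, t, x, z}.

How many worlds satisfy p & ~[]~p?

3

s: p is T, ~[]~p is T. ✓
t: p is T, ~[]~p is T. ✓
u: p is F, ~[]~p is F. ✗
v: p is F, ~[]~p is T. ✗
w: p is F, ~[]~p is F. ✗
x: p is T, ~[]~p is F. ✗
y: p is F, ~[]~p is T. ✗
z: p is T, ~[]~p is T. ✓
Satisfying worlds: {s, t, z}.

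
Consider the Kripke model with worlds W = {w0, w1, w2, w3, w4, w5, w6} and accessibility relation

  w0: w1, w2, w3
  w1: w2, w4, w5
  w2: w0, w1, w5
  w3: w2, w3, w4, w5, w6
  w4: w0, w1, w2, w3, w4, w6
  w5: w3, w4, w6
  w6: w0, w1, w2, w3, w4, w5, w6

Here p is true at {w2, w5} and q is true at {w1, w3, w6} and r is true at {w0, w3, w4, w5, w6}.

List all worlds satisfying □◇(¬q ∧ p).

{w0, w4, w5}

w0: successors {w1, w2, w3}; ◇(¬q ∧ p) there: w1:T, w2:T, w3:T. ✓
w1: successors {w2, w4, w5}; ◇(¬q ∧ p) there: w2:T, w4:T, w5:F. ✗
w2: successors {w0, w1, w5}; ◇(¬q ∧ p) there: w0:T, w1:T, w5:F. ✗
w3: successors {w2, w3, w4, w5, w6}; ◇(¬q ∧ p) there: w2:T, w3:T, w4:T, w5:F, w6:T. ✗
w4: successors {w0, w1, w2, w3, w4, w6}; ◇(¬q ∧ p) there: w0:T, w1:T, w2:T, w3:T, w4:T, w6:T. ✓
w5: successors {w3, w4, w6}; ◇(¬q ∧ p) there: w3:T, w4:T, w6:T. ✓
w6: successors {w0, w1, w2, w3, w4, w5, w6}; ◇(¬q ∧ p) there: w0:T, w1:T, w2:T, w3:T, w4:T, w5:F, w6:T. ✗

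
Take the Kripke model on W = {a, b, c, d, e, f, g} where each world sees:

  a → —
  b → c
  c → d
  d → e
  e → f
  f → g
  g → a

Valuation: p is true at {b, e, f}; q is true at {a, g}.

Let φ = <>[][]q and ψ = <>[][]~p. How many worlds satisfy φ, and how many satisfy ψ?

4 and 4

For <>[][]q:
a: no successors, so <>[][]q fails. ✗
b: successors {c}; [][]q there: c:F. ✗
c: successors {d}; [][]q there: d:F. ✗
d: successors {e}; [][]q there: e:T. ✓
e: successors {f}; [][]q there: f:T. ✓
f: successors {g}; [][]q there: g:T. ✓
g: successors {a}; [][]q there: a:T. ✓
— 4 worlds.
For <>[][]~p:
a: no successors, so <>[][]~p fails. ✗
b: successors {c}; [][]~p there: c:F. ✗
c: successors {d}; [][]~p there: d:F. ✗
d: successors {e}; [][]~p there: e:T. ✓
e: successors {f}; [][]~p there: f:T. ✓
f: successors {g}; [][]~p there: g:T. ✓
g: successors {a}; [][]~p there: a:T. ✓
— 4 worlds.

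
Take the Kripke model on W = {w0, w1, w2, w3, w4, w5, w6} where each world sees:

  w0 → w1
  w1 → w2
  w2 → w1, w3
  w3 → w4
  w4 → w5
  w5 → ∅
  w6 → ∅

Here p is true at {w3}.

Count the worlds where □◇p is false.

w0: successors {w1}; ◇p there: w1:F. ✗
w1: successors {w2}; ◇p there: w2:T. ✓
w2: successors {w1, w3}; ◇p there: w1:F, w3:F. ✗
w3: successors {w4}; ◇p there: w4:F. ✗
w4: successors {w5}; ◇p there: w5:F. ✗
w5: no successors, so □◇p holds vacuously. ✓
w6: no successors, so □◇p holds vacuously. ✓
Satisfying worlds: {w1, w5, w6}.
So □◇p fails at the other 4 worlds.

4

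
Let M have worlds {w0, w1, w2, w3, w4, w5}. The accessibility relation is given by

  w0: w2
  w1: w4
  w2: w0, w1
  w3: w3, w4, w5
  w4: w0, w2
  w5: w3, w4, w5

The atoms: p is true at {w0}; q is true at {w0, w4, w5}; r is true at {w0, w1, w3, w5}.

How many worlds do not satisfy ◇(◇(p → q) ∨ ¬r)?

0

w0: successors {w2}; ◇(p → q) ∨ ¬r there: w2:T. ✓
w1: successors {w4}; ◇(p → q) ∨ ¬r there: w4:T. ✓
w2: successors {w0, w1}; ◇(p → q) ∨ ¬r there: w0:T, w1:T. ✓
w3: successors {w3, w4, w5}; ◇(p → q) ∨ ¬r there: w3:T, w4:T, w5:T. ✓
w4: successors {w0, w2}; ◇(p → q) ∨ ¬r there: w0:T, w2:T. ✓
w5: successors {w3, w4, w5}; ◇(p → q) ∨ ¬r there: w3:T, w4:T, w5:T. ✓
Satisfying worlds: {w0, w1, w2, w3, w4, w5}.
So ◇(◇(p → q) ∨ ¬r) fails at the other 0 worlds.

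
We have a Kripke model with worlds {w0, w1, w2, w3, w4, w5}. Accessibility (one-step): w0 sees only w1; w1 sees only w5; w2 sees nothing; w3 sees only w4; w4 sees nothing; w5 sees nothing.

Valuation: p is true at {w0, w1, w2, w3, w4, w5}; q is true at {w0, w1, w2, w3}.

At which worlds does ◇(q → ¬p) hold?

{w1, w3}

w0: successors {w1}; q → ¬p there: w1:F. ✗
w1: successors {w5}; q → ¬p there: w5:T. ✓
w2: no successors, so ◇(q → ¬p) fails. ✗
w3: successors {w4}; q → ¬p there: w4:T. ✓
w4: no successors, so ◇(q → ¬p) fails. ✗
w5: no successors, so ◇(q → ¬p) fails. ✗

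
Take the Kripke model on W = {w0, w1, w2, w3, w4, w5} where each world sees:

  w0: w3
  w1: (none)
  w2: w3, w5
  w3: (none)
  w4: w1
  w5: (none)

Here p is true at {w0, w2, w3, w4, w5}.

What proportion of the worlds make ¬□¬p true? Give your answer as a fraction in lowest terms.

1/3

w0: □¬p is F. ✓
w1: □¬p is T. ✗
w2: □¬p is F. ✓
w3: □¬p is T. ✗
w4: □¬p is T. ✗
w5: □¬p is T. ✗
That's 2 of 6 worlds, so 2/6 = 1/3.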